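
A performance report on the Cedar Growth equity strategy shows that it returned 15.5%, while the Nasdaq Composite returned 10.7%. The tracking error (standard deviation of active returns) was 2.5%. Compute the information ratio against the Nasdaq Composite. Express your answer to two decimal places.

IR = (Rp − Rb) / TE = (15.5% − 10.7%) / 2.5% = 4.80% / 2.5% = 1.9200

1.92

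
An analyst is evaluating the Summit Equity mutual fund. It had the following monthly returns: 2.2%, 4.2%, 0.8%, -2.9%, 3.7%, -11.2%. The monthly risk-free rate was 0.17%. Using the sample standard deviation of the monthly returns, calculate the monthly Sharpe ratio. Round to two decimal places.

-0.12

Mean return μ = -3.20 / 6 = -0.5333%
Sample std dev = √[168.9533 / 5] = 5.8130%
Sharpe = (μ − rf) / σ = (-0.5333 − 0.17) / 5.8130 = -0.7033 / 5.8130 = -0.1210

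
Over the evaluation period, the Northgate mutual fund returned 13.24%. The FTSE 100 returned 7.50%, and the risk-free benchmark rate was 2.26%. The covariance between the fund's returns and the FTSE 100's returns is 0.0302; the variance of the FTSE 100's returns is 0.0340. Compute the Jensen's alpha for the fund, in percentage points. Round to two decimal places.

6.33

β = Cov / Var = 0.0302 / 0.0340 = 0.8882
E[R] = Rf + β(Rm − Rf) = 2.26% + 0.8882 × (7.50% − 2.26%) = 6.9142%
α = Rp − E[R] = 13.24% − 6.9142% = 6.3258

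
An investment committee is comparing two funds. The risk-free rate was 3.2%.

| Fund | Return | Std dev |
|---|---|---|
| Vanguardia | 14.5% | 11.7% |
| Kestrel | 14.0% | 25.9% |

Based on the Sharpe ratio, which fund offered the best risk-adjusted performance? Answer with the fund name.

Vanguardia

Vanguardia: Sharpe ratio = (14.5% − 3.2%) / 11.7% = 0.966
Kestrel: Sharpe ratio = (14.0% − 3.2%) / 25.9% = 0.417
Highest: Vanguardia (0.966).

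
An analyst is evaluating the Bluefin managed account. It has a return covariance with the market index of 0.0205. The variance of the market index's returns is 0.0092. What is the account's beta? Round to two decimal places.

β = Cov(Rp, Rm) / Var(Rm) = 0.0205 / 0.0092 = 2.2283

2.23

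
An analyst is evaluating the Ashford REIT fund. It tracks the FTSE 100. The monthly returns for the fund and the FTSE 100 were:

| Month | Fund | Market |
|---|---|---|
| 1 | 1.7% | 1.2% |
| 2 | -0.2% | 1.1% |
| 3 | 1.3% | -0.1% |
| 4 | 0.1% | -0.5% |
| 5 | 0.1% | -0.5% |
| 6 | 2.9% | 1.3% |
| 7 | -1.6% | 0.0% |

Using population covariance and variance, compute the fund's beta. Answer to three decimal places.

0.966

r̄p = 0.6143%,  r̄m = 0.3571%
Cov = Σ(rp − r̄p)(rm − r̄m) / 7 = 0.5463
Var(rm) = Σ(rm − r̄m)² / 7 = 0.5653
β = Cov / Var = 0.5463 / 0.5653 = 0.9664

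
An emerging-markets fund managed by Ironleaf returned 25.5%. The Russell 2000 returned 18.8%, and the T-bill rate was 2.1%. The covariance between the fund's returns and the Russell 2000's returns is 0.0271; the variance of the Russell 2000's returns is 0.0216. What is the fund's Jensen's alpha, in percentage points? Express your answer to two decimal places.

β = Cov / Var = 0.0271 / 0.0216 = 1.2546
E[R] = Rf + β(Rm − Rf) = 2.1% + 1.2546 × (18.8% − 2.1%) = 23.0518%
α = Rp − E[R] = 25.5% − 23.0518% = 2.4482

2.45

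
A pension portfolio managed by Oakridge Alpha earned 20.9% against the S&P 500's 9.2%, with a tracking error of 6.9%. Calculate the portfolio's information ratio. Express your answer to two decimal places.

1.70

IR = (Rp − Rb) / TE = (20.9% − 9.2%) / 6.9% = 11.70% / 6.9% = 1.6957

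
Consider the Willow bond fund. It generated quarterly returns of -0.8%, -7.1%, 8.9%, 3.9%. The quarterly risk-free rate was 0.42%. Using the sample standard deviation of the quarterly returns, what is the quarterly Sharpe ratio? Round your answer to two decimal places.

0.12

r̄ = (-0.8 − 7.1 + 8.9 + 3.9) / 4 = 4.90 / 4 = 1.2250%
Sample σ = √[Σ(r − r̄)² / 3] = √[139.4675 / 3] = √46.4892 = 6.8183%
Sharpe = (r̄ − rf) / σ = (1.2250 − 0.42) / 6.8183 = 0.8050 / 6.8183 = 0.1181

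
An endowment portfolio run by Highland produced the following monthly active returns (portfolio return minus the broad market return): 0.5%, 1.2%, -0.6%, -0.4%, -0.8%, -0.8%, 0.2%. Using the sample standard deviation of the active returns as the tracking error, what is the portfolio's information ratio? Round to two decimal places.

Mean return r̄ = -0.70 / 7 = -0.1000%
Σ(r − r̄)² = (0.5 − (-0.1000))² + (1.2 − (-0.1000))² + … = 3.4600
sample σ = √(3.4600 / 6) = √0.5767 = 0.7594%
IR = r̄ / tracking error = -0.1000 / 0.7594 = -0.1317

-0.13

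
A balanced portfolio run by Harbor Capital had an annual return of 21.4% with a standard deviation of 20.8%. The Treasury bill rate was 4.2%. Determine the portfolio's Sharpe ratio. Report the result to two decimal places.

Sharpe = (Rp − Rf) / σp = (21.4% − 4.2%) / 20.8% = 17.20% / 20.8% = 0.8269

0.83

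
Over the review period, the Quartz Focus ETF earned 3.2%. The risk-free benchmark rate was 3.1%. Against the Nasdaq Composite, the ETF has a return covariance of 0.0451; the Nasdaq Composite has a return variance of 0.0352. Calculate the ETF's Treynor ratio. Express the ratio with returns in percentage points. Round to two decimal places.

0.08

β = Cov / Var = 0.0451 / 0.0352 = 1.2813
Treynor = (Rp − Rf) / β = (3.2% − 3.1%) / 1.2813 = 0.10 / 1.2813 = 0.0780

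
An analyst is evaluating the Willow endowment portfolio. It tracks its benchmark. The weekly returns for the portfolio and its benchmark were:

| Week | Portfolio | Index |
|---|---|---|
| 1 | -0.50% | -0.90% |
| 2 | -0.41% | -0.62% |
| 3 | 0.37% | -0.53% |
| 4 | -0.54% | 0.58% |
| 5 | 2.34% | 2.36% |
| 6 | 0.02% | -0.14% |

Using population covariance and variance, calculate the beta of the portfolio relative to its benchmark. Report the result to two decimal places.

0.76

r̄p = 0.2133%,  r̄m = 0.1250%
Cov = Σ(rp − r̄p)(rm − r̄m) / 6 = 0.9258
Var(rm) = Σ(rm − r̄m)² / 6 = 1.2179
β = Cov / Var = 0.9258 / 1.2179 = 0.7602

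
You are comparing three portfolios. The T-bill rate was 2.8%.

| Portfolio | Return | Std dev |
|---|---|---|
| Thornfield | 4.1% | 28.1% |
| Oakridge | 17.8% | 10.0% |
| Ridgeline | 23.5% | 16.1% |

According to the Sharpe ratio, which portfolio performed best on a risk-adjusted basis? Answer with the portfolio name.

Oakridge

Thornfield: Sharpe ratio = (4.1% − 2.8%) / 28.1% = 0.046
Oakridge: Sharpe ratio = (17.8% − 2.8%) / 10.0% = 1.500
Ridgeline: Sharpe ratio = (23.5% − 2.8%) / 16.1% = 1.286
Highest: Oakridge (1.500).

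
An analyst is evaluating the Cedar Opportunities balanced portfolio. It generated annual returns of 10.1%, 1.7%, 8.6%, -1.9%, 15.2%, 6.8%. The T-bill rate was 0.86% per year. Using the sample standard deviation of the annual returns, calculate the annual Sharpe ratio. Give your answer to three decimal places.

0.965

μ = (10.1 + 1.7 + 8.6 − 1.9 + 15.2 + 6.8) / 6 = 40.50 / 6 = 6.7500%
Σ(r − μ)² = (10.1 − 6.7500)² + (1.7 − 6.7500)² + … = 186.3750
σ = √[186.3750 / 5] = 6.1053%
Sharpe = (μ − rf) / σ = (6.7500 − 0.86) / 6.1053 = 5.8900 / 6.1053 = 0.9647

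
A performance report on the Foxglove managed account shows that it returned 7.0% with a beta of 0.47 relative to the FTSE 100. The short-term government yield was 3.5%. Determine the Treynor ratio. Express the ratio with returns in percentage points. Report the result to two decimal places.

Treynor = (Rp − Rf) / β = (7.0% − 3.5%) / 0.47 = 3.50 / 0.47 = 7.4468

7.45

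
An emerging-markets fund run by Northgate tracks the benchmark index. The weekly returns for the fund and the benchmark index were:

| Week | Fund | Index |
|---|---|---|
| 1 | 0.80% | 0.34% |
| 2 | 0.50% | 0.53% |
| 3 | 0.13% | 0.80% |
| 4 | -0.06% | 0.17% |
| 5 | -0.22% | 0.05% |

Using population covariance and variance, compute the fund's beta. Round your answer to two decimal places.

0.52

r̄p = 0.2300%,  r̄m = 0.3780%
Cov = Σ(rp − r̄p)(rm − r̄m) / 5 = 0.0370
Var(rm) = Σ(rm − r̄m)² / 5 = 0.0707
β = Cov / Var = 0.0370 / 0.0707 = 0.5233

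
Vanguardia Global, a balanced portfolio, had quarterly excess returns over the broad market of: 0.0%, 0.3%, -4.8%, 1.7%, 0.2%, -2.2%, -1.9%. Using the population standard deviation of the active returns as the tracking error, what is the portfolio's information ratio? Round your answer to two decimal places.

r̄ = (0 + 0.3 − 4.8 + 1.7 + 0.2 − 2.2 − 1.9) / 7 = -0.9571%
Σ(r − r̄)² = (0 − (-0.9571))² + (0.3 − (-0.9571))² + (-4.8 − (-0.9571))² + … = 28.0971
population σ = √(28.0971 / 7) = √4.0139 = 2.0035%
IR = r̄ / tracking error = -0.9571 / 2.0035 = -0.4777

-0.48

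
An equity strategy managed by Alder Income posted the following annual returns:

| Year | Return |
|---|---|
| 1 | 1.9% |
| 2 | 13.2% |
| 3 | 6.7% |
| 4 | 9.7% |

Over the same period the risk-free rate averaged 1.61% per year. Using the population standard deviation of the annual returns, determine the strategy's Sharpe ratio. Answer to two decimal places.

1.51

r̄ = (1.9 + 13.2 + 6.7 + 9.7) / 4 = 31.50 / 4 = 7.8750%
Σ(r − r̄)² = (1.9 − 7.8750)² + (13.2 − 7.8750)² + … = 68.7675
σ = √[68.7675 / 4] = 4.1463%
Sharpe = (r̄ − rf) / σ = (7.8750 − 1.61) / 4.1463 = 6.2650 / 4.1463 = 1.5110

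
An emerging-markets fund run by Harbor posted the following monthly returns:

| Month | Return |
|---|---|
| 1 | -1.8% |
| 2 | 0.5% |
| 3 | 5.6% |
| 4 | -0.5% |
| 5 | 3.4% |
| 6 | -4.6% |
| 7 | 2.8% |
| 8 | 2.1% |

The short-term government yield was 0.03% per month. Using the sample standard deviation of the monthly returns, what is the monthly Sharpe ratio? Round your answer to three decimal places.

0.281

Mean return r̄ = 7.50 / 8 = 0.9375%
Σ(r − r̄)² = (-1.8 − 0.9375)² + (0.5 − 0.9375)² + … = 73.0388
σ = √[73.0388 / 7] = 3.2302%
Sharpe = (r̄ − rf) / σ = (0.9375 − 0.03) / 3.2302 = 0.9075 / 3.2302 = 0.2809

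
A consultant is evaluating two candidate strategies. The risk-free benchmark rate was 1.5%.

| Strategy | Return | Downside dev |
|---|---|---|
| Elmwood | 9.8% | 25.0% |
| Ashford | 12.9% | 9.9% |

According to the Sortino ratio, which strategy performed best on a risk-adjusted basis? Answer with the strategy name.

Elmwood: Sortino ratio = (9.8% − 1.5%) / 25.0% = 0.332
Ashford: Sortino ratio = (12.9% − 1.5%) / 9.9% = 1.152
Highest: Ashford (1.152).

Ashford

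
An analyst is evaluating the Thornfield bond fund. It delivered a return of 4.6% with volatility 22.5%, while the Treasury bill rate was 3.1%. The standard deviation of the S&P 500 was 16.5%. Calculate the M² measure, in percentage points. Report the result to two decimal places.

Sharpe = (Rp − Rf) / σp = (4.6% − 3.1%) / 22.5% = 0.0667
M² = Rf + Sharpe × σm = 3.1% + 0.0667 × 16.5% = 4.2006%

4.20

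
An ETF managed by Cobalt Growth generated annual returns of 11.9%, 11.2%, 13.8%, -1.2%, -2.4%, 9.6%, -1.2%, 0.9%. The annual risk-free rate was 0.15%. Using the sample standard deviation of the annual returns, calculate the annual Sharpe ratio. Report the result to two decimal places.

0.75

Mean return r̄ = 42.60 / 8 = 5.3250%
Sample std dev = √[332.2550 / 7] = 6.8895%
Sharpe = (r̄ − rf) / σ = (5.3250 − 0.15) / 6.8895 = 5.1750 / 6.8895 = 0.7511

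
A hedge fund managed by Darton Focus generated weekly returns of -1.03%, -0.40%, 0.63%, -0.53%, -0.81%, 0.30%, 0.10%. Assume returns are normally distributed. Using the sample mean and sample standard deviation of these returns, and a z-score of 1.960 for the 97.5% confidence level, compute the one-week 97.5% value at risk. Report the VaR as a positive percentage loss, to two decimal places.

r̄ = (-1.03 − 0.4 + 0.63 − 0.53 − 0.81 + 0.3 + 0.1) / 7 = -1.740 / 7 = -0.2486%
Σ(r − r̄)² = 2.2223; sample σ = √(2.2223/6) = 0.6086%
VaR = −(r̄ − z·σ) = −(-0.2486 − 1.960 × 0.6086) = −(-1.4415) = 1.4415%

1.44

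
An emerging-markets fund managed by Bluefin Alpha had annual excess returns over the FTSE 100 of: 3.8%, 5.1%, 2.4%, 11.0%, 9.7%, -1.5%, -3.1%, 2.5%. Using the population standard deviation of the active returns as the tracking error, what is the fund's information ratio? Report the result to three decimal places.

0.816

Mean return r̄ = 29.90 / 8 = 3.7375%
Population std dev = √[167.6588 / 8] = 4.5779%
IR = r̄ / tracking error = 3.7375 / 4.5779 = 0.8164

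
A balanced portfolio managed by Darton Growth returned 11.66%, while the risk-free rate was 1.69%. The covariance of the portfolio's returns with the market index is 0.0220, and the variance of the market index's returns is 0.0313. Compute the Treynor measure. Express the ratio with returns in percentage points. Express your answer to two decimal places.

14.18

β = Cov / Var = 0.0220 / 0.0313 = 0.7029
Treynor = (Rp − Rf) / β = (11.66% − 1.69%) / 0.7029 = 9.97 / 0.7029 = 14.1841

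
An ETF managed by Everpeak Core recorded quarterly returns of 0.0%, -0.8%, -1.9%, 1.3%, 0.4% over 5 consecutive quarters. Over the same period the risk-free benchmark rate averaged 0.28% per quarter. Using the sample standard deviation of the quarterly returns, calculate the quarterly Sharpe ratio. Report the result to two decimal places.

Mean return r̄ = -1.00 / 5 = -0.2000%
Σ(r − r̄)² = (0 − (-0.2000))² + (-0.8 − (-0.2000))² + … = 5.9000
sample σ = √(5.9000 / 4) = √1.4750 = 1.2145%
Sharpe = (r̄ − rf) / σ = (-0.2000 − 0.28) / 1.2145 = -0.4800 / 1.2145 = -0.3952

-0.40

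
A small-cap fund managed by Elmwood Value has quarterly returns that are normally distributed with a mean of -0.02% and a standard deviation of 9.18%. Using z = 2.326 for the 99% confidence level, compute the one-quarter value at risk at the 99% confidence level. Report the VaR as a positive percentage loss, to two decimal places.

21.37

VaR (as % loss) = −(μ − z·σ) = −(-0.02% − 2.326 × 9.18%) = −(-21.37268%) = 21.37268%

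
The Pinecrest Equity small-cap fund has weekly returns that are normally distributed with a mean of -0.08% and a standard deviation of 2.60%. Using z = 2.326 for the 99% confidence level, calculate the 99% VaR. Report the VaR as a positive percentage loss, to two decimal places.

6.13

VaR (as % loss) = −(μ − z·σ) = −(-0.08% − 2.326 × 2.60%) = −(-6.1276%) = 6.1276%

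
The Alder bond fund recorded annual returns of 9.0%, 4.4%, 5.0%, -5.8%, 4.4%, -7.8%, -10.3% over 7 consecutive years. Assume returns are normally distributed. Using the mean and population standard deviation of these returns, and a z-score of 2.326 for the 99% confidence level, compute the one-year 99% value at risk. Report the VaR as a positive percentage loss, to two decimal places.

16.49

μ = (9 + 4.4 + 5 − 5.8 + 4.4 − 7.8 − 10.3) / 7 = -1.10 / 7 = -0.1571%
Σ(r − μ)² = 345.1171; population σ = √(345.1171/7) = 7.0216%
VaR = −(μ − z·σ) = −(-0.1571 − 2.326 × 7.0216) = −(-16.4893) = 16.4893%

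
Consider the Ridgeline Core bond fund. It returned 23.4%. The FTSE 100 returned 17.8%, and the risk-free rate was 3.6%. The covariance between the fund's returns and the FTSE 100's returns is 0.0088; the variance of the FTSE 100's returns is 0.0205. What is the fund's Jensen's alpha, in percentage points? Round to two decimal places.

13.70

β = Cov / Var = 0.0088 / 0.0205 = 0.4293
E[R] = Rf + β(Rm − Rf) = 3.6% + 0.4293 × (17.8% − 3.6%) = 9.6961%
α = Rp − E[R] = 23.4% − 9.6961% = 13.7039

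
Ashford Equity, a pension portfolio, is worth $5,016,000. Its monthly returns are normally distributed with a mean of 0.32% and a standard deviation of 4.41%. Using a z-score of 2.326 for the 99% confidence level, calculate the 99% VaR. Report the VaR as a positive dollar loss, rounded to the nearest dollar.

$498,473

Return at the 99% tail: μ − z·σ = 0.32% − 2.326 × 4.41% = 0.32 − 10.25766 = -9.93766%
VaR = −(-9.93766%) × $5,016,000 = 9.93766% × $5,016,000 = $498,473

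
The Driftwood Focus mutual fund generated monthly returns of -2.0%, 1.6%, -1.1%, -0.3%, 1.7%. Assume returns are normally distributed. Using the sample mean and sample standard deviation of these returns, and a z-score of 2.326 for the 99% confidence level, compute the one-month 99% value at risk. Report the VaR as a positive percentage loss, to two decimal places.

r̄ = (-2 + 1.6 − 1.1 − 0.3 + 1.7) / 5 = -0.10 / 5 = -0.0200%
Sample std dev = √[10.7480 / 4] = 1.6392%
VaR = −(r̄ − z·σ) = −(-0.0200 − 2.326 × 1.6392) = −(-3.8328) = 3.8328%

3.83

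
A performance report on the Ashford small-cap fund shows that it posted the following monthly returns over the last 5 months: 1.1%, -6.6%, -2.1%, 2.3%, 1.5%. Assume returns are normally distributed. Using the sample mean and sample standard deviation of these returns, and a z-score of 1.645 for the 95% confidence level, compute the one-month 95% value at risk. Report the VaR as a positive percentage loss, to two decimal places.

6.79

r̄ = (1.1 − 6.6 − 2.1 + 2.3 + 1.5) / 5 = -3.80 / 5 = -0.7600%
Sample σ = √[Σ(r − r̄)² / 4] = √[53.8320 / 4] = √13.4580 = 3.6685%
VaR = −(r̄ − z·σ) = −(-0.7600 − 1.645 × 3.6685) = −(-6.7947) = 6.7947%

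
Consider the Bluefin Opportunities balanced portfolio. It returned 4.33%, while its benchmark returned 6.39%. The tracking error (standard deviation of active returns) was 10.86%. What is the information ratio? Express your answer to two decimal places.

IR = (Rp − Rb) / TE = (4.33% − 6.39%) / 10.86% = -2.06% / 10.86% = -0.1897

-0.19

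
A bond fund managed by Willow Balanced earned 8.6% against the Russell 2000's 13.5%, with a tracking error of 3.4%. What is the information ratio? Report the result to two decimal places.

IR = (Rp − Rb) / TE = (8.6% − 13.5%) / 3.4% = -4.90% / 3.4% = -1.4412

-1.44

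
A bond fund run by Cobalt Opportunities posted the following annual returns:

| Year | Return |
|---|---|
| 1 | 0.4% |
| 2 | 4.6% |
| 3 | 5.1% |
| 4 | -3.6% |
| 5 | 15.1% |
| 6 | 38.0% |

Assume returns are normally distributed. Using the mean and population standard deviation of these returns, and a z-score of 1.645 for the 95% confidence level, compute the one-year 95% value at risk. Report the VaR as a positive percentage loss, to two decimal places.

12.74

Mean return r̄ = 59.60 / 6 = 9.9333%
Σ(r − r̄)² = (0.4 − 9.9333)² + (4.6 − 9.9333)² + … = 1140.2733
population σ = √(1140.2733 / 6) = √190.0456 = 13.7857%
VaR = −(r̄ − z·σ) = −(9.9333 − 1.645 × 13.7857) = −(-12.7442) = 12.7442%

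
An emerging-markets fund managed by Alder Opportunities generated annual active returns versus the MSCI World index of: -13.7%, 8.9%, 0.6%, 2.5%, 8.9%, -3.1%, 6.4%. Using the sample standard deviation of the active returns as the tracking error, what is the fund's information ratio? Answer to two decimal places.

Mean return r̄ = 10.50 / 7 = 1.5000%
Σ(r − r̄)² = 387.5400; sample σ = √(387.5400/6) = 8.0368%
IR = r̄ / tracking error = 1.5000 / 8.0368 = 0.1866

0.19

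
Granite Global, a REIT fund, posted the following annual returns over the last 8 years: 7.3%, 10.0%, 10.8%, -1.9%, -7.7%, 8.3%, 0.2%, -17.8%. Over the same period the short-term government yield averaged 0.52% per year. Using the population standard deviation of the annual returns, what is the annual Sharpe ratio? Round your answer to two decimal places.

0.07

r̄ = (7.3 + 10 + 10.8 − 1.9 − 7.7 + 8.3 + 0.2 − 17.8) / 8 = 1.1500%
Population std dev = √[708.0200 / 8] = 9.4076%
Sharpe = (r̄ − rf) / σ = (1.1500 − 0.52) / 9.4076 = 0.6300 / 9.4076 = 0.0670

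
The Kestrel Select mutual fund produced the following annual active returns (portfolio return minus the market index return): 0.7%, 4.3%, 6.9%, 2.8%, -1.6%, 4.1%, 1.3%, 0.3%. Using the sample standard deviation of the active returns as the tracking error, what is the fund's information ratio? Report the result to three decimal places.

0.867

μ = (0.7 + 4.3 + 6.9 + 2.8 − 1.6 + 4.1 + 1.3 + 0.3) / 8 = 18.80 / 8 = 2.3500%
Sample std dev = √[51.4000 / 7] = 2.7098%
IR = μ / tracking error = 2.3500 / 2.7098 = 0.8672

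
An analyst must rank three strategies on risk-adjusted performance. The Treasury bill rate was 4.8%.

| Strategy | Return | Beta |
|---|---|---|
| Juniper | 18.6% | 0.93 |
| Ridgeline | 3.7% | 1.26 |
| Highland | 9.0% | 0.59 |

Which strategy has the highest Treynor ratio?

Juniper: Treynor = (18.6% − 4.8%) / 0.93 = 14.839
Ridgeline: Treynor = (3.7% − 4.8%) / 1.26 = -0.873
Highland: Treynor = (9.0% − 4.8%) / 0.59 = 7.119
Highest: Juniper (14.839).

Juniper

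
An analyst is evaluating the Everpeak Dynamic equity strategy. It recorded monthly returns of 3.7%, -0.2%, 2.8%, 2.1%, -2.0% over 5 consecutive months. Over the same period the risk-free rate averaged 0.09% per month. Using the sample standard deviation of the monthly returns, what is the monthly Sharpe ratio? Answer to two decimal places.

0.51

μ = (3.7 − 0.2 + 2.8 + 2.1 − 2) / 5 = 6.40 / 5 = 1.2800%
Σ(r − μ)² = 21.7880; sample σ = √(21.7880/4) = 2.3339%
Sharpe = (μ − rf) / σ = (1.2800 − 0.09) / 2.3339 = 1.1900 / 2.3339 = 0.5099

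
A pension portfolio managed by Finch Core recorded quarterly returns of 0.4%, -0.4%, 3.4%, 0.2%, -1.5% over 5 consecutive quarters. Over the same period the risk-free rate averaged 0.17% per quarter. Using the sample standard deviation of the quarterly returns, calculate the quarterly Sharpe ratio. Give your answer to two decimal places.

Mean return r̄ = 2.10 / 5 = 0.4200%
Σ(r − r̄)² = (0.4 − 0.4200)² + (-0.4 − 0.4200)² + … = 13.2880
sample σ = √(13.2880 / 4) = √3.3220 = 1.8226%
Sharpe = (r̄ − rf) / σ = (0.4200 − 0.17) / 1.8226 = 0.2500 / 1.8226 = 0.1372

0.14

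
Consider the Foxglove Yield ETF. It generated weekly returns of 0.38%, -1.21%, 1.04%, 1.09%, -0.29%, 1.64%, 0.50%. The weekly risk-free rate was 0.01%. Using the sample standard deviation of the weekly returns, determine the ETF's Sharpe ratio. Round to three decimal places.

0.460

Mean return μ = 3.150 / 7 = 0.4500%
Σ(r − μ)² = (0.38 − 0.4500)² + (-1.21 − 0.4500)² + (1.04 − 0.4500)² + … = 5.4844
σ = √[5.4844 / 6] = 0.9561%
Sharpe = (μ − rf) / σ = (0.4500 − 0.01) / 0.9561 = 0.4400 / 0.9561 = 0.4602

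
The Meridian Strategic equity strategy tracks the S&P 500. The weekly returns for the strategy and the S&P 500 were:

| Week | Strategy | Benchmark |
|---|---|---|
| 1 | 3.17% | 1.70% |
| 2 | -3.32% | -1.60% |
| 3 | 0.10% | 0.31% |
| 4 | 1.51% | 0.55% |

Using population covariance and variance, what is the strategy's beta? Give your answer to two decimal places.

2.00

r̄p = 0.3650%,  r̄m = 0.2400%
Cov = Σ(rp − r̄p)(rm − r̄m) / 4 = 2.8030
Var(rm) = Σ(rm − r̄m)² / 4 = 1.4046
β = Cov / Var = 2.8030 / 1.4046 = 1.9956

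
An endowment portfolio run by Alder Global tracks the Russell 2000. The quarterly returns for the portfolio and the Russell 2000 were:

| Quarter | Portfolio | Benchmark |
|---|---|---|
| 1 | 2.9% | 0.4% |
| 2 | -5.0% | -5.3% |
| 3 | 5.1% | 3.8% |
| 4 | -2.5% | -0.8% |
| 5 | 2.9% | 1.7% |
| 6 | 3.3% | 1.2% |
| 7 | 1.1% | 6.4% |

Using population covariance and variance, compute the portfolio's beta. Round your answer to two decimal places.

r̄p = 1.1143%,  r̄m = 1.0571%
Cov = Σ(rp − r̄p)(rm − r̄m) / 7 = 8.1035
Var(rm) = Σ(rm − r̄m)² / 7 = 11.5424
β = Cov / Var = 8.1035 / 11.5424 = 0.7021

0.70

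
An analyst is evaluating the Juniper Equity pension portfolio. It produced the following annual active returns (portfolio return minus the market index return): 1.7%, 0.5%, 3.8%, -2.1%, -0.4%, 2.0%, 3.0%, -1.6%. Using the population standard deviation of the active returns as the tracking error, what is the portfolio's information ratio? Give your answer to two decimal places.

Mean return r̄ = 6.90 / 8 = 0.8625%
Σ(r − r̄)² = 31.7588; population σ = √(31.7588/8) = 1.9924%
IR = r̄ / tracking error = 0.8625 / 1.9924 = 0.4329

0.43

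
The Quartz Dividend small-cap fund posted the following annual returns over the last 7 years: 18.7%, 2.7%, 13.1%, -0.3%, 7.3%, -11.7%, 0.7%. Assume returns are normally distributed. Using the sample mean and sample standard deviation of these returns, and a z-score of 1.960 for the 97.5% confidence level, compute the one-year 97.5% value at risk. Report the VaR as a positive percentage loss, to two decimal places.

Mean return μ = 30.50 / 7 = 4.3571%
Sample σ = √[Σ(r − μ)² / 6] = √[586.4571 / 6] = √97.7429 = 9.8865%
VaR = −(μ − z·σ) = −(4.3571 − 1.960 × 9.8865) = −(-15.0204) = 15.0204%

15.02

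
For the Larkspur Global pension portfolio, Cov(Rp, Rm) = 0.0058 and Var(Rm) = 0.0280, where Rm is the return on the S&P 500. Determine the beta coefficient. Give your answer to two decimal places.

0.21

β = Cov(Rp, Rm) / Var(Rm) = 0.0058 / 0.0280 = 0.2071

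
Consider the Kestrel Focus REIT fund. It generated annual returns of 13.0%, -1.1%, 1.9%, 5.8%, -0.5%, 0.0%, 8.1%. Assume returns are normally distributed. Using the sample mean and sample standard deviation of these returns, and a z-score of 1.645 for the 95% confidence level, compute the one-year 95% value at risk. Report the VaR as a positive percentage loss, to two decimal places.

Mean return r̄ = 27.20 / 7 = 3.8857%
Σ(r − r̄)² = (13 − 3.8857)² + (-1.1 − 3.8857)² + (1.9 − 3.8857)² + … = 167.6286
σ = √[167.6286 / 6] = 5.2857%
VaR = −(r̄ − z·σ) = −(3.8857 − 1.645 × 5.2857) = −(-4.8093) = 4.8093%

4.81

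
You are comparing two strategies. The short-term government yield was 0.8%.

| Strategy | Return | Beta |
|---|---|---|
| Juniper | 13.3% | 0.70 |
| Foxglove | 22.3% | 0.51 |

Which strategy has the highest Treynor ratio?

Foxglove

Juniper: Treynor = (13.3% − 0.8%) / 0.70 = 17.857
Foxglove: Treynor = (22.3% − 0.8%) / 0.51 = 42.157
Highest: Foxglove (42.157).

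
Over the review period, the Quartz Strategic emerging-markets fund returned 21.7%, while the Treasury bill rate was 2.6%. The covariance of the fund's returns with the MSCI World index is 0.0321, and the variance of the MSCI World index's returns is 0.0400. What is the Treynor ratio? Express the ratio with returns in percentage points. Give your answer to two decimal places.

23.80

β = Cov / Var = 0.0321 / 0.0400 = 0.8025
Treynor = (Rp − Rf) / β = (21.7% − 2.6%) / 0.8025 = 19.10 / 0.8025 = 23.8006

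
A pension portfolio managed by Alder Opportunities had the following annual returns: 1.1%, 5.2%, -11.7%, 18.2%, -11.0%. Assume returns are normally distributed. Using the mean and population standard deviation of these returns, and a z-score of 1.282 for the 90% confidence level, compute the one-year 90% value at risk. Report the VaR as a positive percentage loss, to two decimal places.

13.88

r̄ = (1.1 + 5.2 − 11.7 + 18.2 − 11) / 5 = 0.3600%
Σ(r − r̄)² = (1.1 − 0.3600)² + (5.2 − 0.3600)² + … = 616.7320
σ = √[616.7320 / 5] = 11.1061%
VaR = −(r̄ − z·σ) = −(0.3600 − 1.282 × 11.1061) = −(-13.8780) = 13.8780%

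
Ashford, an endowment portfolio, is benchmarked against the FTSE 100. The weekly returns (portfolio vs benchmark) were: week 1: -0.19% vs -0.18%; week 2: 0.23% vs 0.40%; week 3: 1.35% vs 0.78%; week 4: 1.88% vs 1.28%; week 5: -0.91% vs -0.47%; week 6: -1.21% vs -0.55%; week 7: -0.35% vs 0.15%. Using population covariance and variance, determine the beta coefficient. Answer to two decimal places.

r̄p = 0.1143%,  r̄m = 0.2014%
Cov = Σ(rp − r̄p)(rm − r̄m) / 7 = 0.6379
Var(rm) = Σ(rm − r̄m)² / 7 = 0.3859
β = Cov / Var = 0.6379 / 0.3859 = 1.6530

1.65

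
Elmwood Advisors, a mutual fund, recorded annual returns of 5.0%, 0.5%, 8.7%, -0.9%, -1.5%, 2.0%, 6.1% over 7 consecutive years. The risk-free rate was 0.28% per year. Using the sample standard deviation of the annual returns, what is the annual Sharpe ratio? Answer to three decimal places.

r̄ = (5 + 0.5 + 8.7 − 0.9 − 1.5 + 2 + 6.1) / 7 = 19.90 / 7 = 2.8429%
Σ(r − r̄)² = 88.6371; sample σ = √(88.6371/6) = 3.8435%
Sharpe = (r̄ − rf) / σ = (2.8429 − 0.28) / 3.8435 = 2.5629 / 3.8435 = 0.6668

0.667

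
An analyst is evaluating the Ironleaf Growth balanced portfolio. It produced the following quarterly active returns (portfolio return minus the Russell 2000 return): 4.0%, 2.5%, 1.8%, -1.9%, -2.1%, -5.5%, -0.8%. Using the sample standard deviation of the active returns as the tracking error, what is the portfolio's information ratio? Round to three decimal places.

-0.088

r̄ = (4 + 2.5 + 1.8 − 1.9 − 2.1 − 5.5 − 0.8) / 7 = -2.00 / 7 = -0.2857%
Sample σ = √[Σ(r − r̄)² / 6] = √[63.8286 / 6] = √10.6381 = 3.2616%
IR = r̄ / tracking error = -0.2857 / 3.2616 = -0.0876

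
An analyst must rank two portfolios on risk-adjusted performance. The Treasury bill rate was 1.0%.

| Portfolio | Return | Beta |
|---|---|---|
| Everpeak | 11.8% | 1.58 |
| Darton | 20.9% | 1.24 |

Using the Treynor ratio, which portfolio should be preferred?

Darton

Everpeak: Treynor = (11.8% − 1.0%) / 1.58 = 6.835
Darton: Treynor = (20.9% − 1.0%) / 1.24 = 16.048
Highest: Darton (16.048).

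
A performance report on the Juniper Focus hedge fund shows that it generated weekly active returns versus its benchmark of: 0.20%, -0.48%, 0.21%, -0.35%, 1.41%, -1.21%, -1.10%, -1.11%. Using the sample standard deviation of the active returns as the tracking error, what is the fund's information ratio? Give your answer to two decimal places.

Mean return r̄ = -2.430 / 8 = -0.3038%
Sample σ = √[Σ(r − r̄)² / 7] = √[5.5932 / 7] = √0.7990 = 0.8939%
IR = r̄ / tracking error = -0.3038 / 0.8939 = -0.3399

-0.34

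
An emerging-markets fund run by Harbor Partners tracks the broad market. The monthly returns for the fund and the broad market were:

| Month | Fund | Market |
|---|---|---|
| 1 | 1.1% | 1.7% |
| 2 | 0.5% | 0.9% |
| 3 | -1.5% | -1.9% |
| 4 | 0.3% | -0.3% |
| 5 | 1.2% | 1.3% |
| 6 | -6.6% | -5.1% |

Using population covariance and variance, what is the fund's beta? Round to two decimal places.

r̄p = -0.8333%,  r̄m = -0.5667%
Cov = Σ(rp − r̄p)(rm − r̄m) / 6 = 6.2444
Var(rm) = Σ(rm − r̄m)² / 6 = 5.5289
β = Cov / Var = 6.2444 / 5.5289 = 1.1294

1.13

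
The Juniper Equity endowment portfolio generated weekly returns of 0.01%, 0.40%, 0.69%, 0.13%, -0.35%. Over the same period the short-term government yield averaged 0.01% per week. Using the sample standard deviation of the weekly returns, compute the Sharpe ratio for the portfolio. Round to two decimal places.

μ = (0.01 + 0.4 + 0.69 + 0.13 − 0.35) / 5 = 0.880 / 5 = 0.1760%
Sample σ = √[Σ(r − μ)² / 4] = √[0.6207 / 4] = √0.1552 = 0.3940%
Sharpe = (μ − rf) / σ = (0.1760 − 0.01) / 0.3940 = 0.1660 / 0.3940 = 0.4213

0.42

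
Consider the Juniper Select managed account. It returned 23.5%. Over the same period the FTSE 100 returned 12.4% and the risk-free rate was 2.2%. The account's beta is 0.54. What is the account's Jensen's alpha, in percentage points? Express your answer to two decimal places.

CAPM expected return = Rf + β(Rm − Rf) = 2.2% + 0.54 × (12.4% − 2.2%) = 2.2 + 0.54 × 10.20 = 7.7080%
Jensen's α = Rp − E[R] = 23.5% − 7.7080% = 15.7920

15.79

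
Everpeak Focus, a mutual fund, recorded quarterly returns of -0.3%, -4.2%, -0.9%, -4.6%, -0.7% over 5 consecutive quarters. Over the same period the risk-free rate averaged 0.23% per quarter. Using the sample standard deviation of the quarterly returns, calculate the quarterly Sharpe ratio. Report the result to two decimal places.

Mean return r̄ = -10.70 / 5 = -2.1400%
Sample std dev = √[17.2920 / 4] = 2.0792%
Sharpe = (r̄ − rf) / σ = (-2.1400 − 0.23) / 2.0792 = -2.3700 / 2.0792 = -1.1399

-1.14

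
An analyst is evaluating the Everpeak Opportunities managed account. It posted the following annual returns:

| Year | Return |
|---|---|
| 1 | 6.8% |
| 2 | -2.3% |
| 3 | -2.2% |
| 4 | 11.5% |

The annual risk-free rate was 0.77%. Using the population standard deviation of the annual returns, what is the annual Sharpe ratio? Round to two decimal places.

μ = (6.8 − 2.3 − 2.2 + 11.5) / 4 = 3.4500%
Population σ = √[Σ(r − μ)² / 4] = √[141.0100 / 4] = √35.2525 = 5.9374%
Sharpe = (μ − rf) / σ = (3.4500 − 0.77) / 5.9374 = 2.6800 / 5.9374 = 0.4514

0.45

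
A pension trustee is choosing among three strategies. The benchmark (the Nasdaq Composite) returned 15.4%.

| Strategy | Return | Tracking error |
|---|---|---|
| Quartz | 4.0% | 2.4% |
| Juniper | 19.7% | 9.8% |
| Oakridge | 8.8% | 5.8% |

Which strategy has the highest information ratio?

Juniper

Quartz: IR = (4.0% − 15.4%) / 2.4% = -4.750
Juniper: IR = (19.7% − 15.4%) / 9.8% = 0.439
Oakridge: IR = (8.8% − 15.4%) / 5.8% = -1.138
Highest: Juniper (0.439).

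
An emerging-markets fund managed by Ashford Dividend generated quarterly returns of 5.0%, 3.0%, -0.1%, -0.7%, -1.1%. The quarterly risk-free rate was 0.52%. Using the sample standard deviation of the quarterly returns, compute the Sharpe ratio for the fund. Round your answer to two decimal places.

0.26

r̄ = (5 + 3 − 0.1 − 0.7 − 1.1) / 5 = 6.10 / 5 = 1.2200%
Σ(r − r̄)² = 28.2680; sample σ = √(28.2680/4) = 2.6584%
Sharpe = (r̄ − rf) / σ = (1.2200 − 0.52) / 2.6584 = 0.7000 / 2.6584 = 0.2633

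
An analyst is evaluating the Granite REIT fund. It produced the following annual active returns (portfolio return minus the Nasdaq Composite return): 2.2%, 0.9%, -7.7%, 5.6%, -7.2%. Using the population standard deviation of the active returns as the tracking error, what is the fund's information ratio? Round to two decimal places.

r̄ = (2.2 + 0.9 − 7.7 + 5.6 − 7.2) / 5 = -1.2400%
Σ(r − r̄)² = 140.4520; population σ = √(140.4520/5) = 5.3000%
IR = r̄ / tracking error = -1.2400 / 5.3000 = -0.2340

-0.23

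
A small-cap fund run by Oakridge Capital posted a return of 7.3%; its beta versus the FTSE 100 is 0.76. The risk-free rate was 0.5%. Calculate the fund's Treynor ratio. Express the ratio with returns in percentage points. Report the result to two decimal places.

8.95

Treynor = (Rp − Rf) / β = (7.3% − 0.5%) / 0.76 = 6.80 / 0.76 = 8.9474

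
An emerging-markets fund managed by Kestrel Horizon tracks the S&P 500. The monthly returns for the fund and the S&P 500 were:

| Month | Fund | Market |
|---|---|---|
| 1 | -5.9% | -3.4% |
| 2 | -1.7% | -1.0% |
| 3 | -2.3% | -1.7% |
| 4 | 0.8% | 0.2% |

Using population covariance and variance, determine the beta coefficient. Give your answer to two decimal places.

1.83

r̄p = -2.2750%,  r̄m = -1.4750%
Cov = Σ(rp − r̄p)(rm − r̄m) / 4 = 3.1019
Var(rm) = Σ(rm − r̄m)² / 4 = 1.6969
β = Cov / Var = 3.1019 / 1.6969 = 1.8280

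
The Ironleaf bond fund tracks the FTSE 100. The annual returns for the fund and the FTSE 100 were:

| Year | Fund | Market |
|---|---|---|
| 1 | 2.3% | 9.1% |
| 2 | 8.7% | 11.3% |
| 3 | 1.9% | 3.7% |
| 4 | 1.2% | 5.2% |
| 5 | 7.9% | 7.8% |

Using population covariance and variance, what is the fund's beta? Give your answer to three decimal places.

r̄p = 4.4000%,  r̄m = 7.4200%
Cov = Σ(rp − r̄p)(rm − r̄m) / 5 = 6.1780
Var(rm) = Σ(rm − r̄m)² / 5 = 7.3576
β = Cov / Var = 6.1780 / 7.3576 = 0.8397

0.840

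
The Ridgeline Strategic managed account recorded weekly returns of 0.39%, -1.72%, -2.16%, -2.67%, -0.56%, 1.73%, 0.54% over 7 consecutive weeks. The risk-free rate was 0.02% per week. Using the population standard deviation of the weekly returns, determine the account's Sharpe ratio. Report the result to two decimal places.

-0.44

r̄ = (0.39 − 1.72 − 2.16 − 2.67 − 0.56 + 1.73 + 0.54) / 7 = -4.450 / 7 = -0.6357%
Population std dev = √[15.6742 / 7] = 1.4964%
Sharpe = (r̄ − rf) / σ = (-0.6357 − 0.02) / 1.4964 = -0.6557 / 1.4964 = -0.4382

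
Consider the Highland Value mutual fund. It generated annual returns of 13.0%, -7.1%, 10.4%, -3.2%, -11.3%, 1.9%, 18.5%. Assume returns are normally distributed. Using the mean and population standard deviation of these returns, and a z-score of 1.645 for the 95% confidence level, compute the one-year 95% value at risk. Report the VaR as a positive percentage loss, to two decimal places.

13.75

μ = (13 − 7.1 + 10.4 − 3.2 − 11.3 + 1.9 + 18.5) / 7 = 22.20 / 7 = 3.1714%
Σ(r − μ)² = (13 − 3.1714)² + (-7.1 − 3.1714)² + (10.4 − 3.1714)² + … = 740.9543
σ = √[740.9543 / 7] = 10.2884%
VaR = −(μ − z·σ) = −(3.1714 − 1.645 × 10.2884) = −(-13.7530) = 13.7530%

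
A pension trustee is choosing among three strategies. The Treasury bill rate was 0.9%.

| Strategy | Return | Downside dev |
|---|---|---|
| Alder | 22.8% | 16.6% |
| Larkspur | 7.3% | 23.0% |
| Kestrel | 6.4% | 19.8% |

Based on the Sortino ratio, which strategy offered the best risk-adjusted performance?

Alder

Alder: Sortino ratio = (22.8% − 0.9%) / 16.6% = 1.319
Larkspur: Sortino ratio = (7.3% − 0.9%) / 23.0% = 0.278
Kestrel: Sortino ratio = (6.4% − 0.9%) / 19.8% = 0.278
Highest: Alder (1.319).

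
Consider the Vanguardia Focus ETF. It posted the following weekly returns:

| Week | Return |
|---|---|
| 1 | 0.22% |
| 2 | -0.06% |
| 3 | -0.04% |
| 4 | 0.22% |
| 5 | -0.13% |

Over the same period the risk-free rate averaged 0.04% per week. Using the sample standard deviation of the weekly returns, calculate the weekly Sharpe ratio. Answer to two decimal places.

μ = (0.22 − 0.06 − 0.04 + 0.22 − 0.13) / 5 = 0.0420%
Σ(r − μ)² = 0.1101; sample σ = √(0.1101/4) = 0.1659%
Sharpe = (μ − rf) / σ = (0.0420 − 0.04) / 0.1659 = 0.0020 / 0.1659 = 0.0121

0.01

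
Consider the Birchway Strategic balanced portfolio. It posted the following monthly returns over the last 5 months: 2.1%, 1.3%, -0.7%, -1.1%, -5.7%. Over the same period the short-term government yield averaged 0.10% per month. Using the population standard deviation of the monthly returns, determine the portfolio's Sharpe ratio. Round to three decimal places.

r̄ = (2.1 + 1.3 − 0.7 − 1.1 − 5.7) / 5 = -4.10 / 5 = -0.8200%
Σ(r − r̄)² = (2.1 − (-0.8200))² + (1.3 − (-0.8200))² + (-0.7 − (-0.8200))² + … = 36.9280
σ = √[36.9280 / 5] = 2.7176%
Sharpe = (r̄ − rf) / σ = (-0.8200 − 0.1) / 2.7176 = -0.9200 / 2.7176 = -0.3385

-0.339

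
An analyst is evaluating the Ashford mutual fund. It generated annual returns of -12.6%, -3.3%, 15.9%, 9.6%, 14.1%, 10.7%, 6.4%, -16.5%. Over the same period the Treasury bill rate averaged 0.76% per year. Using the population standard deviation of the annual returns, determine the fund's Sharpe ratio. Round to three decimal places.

Mean return μ = 24.30 / 8 = 3.0375%
Population std dev = √[1067.3188 / 8] = 11.5505%
Sharpe = (μ − rf) / σ = (3.0375 − 0.76) / 11.5505 = 2.2775 / 11.5505 = 0.1972

0.197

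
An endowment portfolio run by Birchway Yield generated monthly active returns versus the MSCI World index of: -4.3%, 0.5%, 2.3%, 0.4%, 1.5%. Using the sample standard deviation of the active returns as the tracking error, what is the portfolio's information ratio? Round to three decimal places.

Mean return μ = 0.40 / 5 = 0.0800%
Σ(r − μ)² = 26.4080; sample σ = √(26.4080/4) = 2.5694%
IR = μ / tracking error = 0.0800 / 2.5694 = 0.0311

0.031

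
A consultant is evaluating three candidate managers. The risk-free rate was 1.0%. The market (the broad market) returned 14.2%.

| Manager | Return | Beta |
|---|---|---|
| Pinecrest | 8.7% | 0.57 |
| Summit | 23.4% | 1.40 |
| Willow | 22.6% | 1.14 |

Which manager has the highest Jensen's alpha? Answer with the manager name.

Pinecrest: α = 8.7% − [1.0% + 0.57 × (14.2% − 1.0%)] = 0.176
Summit: α = 23.4% − [1.0% + 1.40 × (14.2% − 1.0%)] = 3.920
Willow: α = 22.6% − [1.0% + 1.14 × (14.2% − 1.0%)] = 6.552
Highest: Willow (6.552).

Willow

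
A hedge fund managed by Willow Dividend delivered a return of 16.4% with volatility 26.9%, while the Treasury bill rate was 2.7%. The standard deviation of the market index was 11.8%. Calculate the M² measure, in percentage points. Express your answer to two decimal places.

8.71

Sharpe = (Rp − Rf) / σp = (16.4% − 2.7%) / 26.9% = 0.5093
M² = Rf + Sharpe × σm = 2.7% + 0.5093 × 11.8% = 8.7097%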